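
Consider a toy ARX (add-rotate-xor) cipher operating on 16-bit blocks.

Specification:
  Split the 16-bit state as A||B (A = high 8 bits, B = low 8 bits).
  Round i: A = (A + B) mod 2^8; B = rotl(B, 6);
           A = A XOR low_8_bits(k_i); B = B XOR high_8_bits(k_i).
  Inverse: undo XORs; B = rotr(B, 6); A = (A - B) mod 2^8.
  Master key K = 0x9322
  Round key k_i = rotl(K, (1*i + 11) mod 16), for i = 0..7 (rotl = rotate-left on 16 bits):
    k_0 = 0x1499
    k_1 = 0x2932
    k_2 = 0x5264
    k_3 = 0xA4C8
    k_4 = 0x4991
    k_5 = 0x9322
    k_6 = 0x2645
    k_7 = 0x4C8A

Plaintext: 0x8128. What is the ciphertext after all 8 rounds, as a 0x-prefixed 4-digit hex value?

s_0 = plaintext = 0x8128
s_1 = Round(s_0, k_0) = 0x301E
s_2 = Round(s_1, k_1) = 0x7CAE
s_3 = Round(s_2, k_2) = 0x4EF9
s_4 = Round(s_3, k_3) = 0x8FDA
s_5 = Round(s_4, k_4) = 0xF8FF
s_6 = Round(s_5, k_5) = 0xD56C
s_7 = Round(s_6, k_6) = 0x043D
s_8 = Round(s_7, k_7) = 0xCB03

0xCB03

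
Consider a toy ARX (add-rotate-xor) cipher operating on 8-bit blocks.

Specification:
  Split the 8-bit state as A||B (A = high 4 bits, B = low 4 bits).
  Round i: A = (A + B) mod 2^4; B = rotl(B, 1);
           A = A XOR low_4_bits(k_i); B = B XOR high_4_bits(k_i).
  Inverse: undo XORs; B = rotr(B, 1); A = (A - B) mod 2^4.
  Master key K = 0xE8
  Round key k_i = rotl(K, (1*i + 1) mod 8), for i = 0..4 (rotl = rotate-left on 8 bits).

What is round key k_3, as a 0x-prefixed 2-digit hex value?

K = 0xE8
k_0 = rotl(K, (1*0+1) mod 8) = rotl(K, 1) = 0xD1
k_1 = rotl(K, (1*1+1) mod 8) = rotl(K, 2) = 0xA3
k_2 = rotl(K, (1*2+1) mod 8) = rotl(K, 3) = 0x47
k_3 = rotl(K, (1*3+1) mod 8) = rotl(K, 4) = 0x8E

0x8E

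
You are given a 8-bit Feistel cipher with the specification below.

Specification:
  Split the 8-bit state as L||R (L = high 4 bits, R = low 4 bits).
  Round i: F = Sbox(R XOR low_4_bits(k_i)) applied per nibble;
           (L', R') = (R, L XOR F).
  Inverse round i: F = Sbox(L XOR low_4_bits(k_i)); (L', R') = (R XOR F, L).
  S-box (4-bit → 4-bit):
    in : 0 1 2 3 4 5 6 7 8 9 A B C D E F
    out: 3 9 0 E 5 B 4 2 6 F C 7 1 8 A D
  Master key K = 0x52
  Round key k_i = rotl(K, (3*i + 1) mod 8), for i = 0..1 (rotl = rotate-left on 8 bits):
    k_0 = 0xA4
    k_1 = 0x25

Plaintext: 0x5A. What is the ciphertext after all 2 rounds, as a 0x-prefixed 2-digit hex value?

0xF6

s_0 = plaintext = 0x5A
s_1 = Round(s_0, k_0) = 0xAF
s_2 = Round(s_1, k_1) = 0xF6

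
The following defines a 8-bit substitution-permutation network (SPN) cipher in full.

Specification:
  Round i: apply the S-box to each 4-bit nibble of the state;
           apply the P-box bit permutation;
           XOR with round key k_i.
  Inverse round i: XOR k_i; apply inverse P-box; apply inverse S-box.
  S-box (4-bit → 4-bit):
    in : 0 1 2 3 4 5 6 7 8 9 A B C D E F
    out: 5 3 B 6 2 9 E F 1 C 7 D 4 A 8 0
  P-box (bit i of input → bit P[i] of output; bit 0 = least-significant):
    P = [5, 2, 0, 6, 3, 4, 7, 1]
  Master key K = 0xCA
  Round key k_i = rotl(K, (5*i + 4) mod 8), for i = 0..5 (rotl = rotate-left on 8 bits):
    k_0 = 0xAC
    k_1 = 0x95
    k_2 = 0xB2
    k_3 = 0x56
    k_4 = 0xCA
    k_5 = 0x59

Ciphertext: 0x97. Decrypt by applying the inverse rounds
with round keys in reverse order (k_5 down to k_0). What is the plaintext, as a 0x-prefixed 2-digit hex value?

0x9D

s_0 = ciphertext = 0x97
s_1 = InvRound(s_0, k_5) = 0xBD
s_2 = InvRound(s_1, k_4) = 0xD7
s_3 = InvRound(s_2, k_3) = 0xCC
s_4 = InvRound(s_3, k_2) = 0x22
s_5 = InvRound(s_4, k_1) = 0x6A
s_6 = InvRound(s_5, k_0) = 0x9D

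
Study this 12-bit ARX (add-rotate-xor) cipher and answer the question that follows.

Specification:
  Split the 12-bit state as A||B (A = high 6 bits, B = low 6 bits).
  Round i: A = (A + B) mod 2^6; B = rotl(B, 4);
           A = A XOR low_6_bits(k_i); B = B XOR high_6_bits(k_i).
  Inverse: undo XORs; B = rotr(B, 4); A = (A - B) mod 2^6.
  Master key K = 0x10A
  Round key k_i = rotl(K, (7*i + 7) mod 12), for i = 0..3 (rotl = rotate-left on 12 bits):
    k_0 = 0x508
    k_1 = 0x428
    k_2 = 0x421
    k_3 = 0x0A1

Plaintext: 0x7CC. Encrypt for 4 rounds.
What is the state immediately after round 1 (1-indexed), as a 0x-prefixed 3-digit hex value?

0x8D7

s_0 = plaintext = 0x7CC
s_1 = Round(s_0, k_0) = 0x8D7
s_2 = Round(s_1, k_1) = 0x4A5
s_3 = Round(s_2, k_2) = 0x589
s_4 = Round(s_3, k_3) = 0xF90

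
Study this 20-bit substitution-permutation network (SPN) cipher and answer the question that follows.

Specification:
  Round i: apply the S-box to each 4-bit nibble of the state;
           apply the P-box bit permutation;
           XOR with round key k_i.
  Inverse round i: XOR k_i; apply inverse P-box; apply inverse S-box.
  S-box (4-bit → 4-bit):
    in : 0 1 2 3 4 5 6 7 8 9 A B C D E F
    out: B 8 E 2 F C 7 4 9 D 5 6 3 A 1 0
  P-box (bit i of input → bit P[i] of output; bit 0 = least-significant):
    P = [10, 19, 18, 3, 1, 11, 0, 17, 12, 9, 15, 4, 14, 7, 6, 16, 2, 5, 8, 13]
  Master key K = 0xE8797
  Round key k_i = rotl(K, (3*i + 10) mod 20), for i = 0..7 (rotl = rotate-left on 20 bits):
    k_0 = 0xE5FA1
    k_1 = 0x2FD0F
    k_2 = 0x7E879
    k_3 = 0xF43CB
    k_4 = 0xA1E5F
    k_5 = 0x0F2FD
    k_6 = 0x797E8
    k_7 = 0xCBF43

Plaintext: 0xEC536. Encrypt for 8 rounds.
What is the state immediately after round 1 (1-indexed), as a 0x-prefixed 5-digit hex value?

0x29335

s_0 = plaintext = 0xEC536
s_1 = Round(s_0, k_0) = 0x29335
s_2 = Round(s_1, k_1) = 0x79667
s_3 = Round(s_2, k_2) = 0x2333A
s_4 = Round(s_3, k_3) = 0xB6C6B
s_5 = Round(s_4, k_4) = 0x645BC
s_6 = Round(s_5, k_5) = 0x93F08
s_7 = Round(s_6, k_6) = 0x5BA66
s_8 = Round(s_7, k_7) = 0x00280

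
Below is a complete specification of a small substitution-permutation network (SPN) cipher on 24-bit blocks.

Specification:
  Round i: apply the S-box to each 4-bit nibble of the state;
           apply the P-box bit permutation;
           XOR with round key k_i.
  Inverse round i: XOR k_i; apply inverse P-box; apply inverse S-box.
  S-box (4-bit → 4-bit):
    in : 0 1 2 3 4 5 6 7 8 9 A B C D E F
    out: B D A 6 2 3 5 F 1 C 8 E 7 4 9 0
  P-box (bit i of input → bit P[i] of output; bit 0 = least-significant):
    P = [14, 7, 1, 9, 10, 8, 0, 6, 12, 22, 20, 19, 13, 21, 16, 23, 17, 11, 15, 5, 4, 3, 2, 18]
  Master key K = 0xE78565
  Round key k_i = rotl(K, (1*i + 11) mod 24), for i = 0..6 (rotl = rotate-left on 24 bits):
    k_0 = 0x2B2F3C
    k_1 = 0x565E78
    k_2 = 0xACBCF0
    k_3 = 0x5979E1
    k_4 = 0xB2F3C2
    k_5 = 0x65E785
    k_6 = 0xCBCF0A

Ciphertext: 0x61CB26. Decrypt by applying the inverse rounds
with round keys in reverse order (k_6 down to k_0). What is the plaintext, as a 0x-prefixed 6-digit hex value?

0x40C140

s_0 = ciphertext = 0x61CB26
s_1 = InvRound(s_0, k_6) = 0x3E2A8F
s_2 = InvRound(s_1, k_5) = 0x4CDB56
s_3 = InvRound(s_2, k_4) = 0x150BF4
s_4 = InvRound(s_3, k_3) = 0x1F80DE
s_5 = InvRound(s_4, k_2) = 0x30768D
s_6 = InvRound(s_5, k_1) = 0x105494
s_7 = InvRound(s_6, k_0) = 0x40C140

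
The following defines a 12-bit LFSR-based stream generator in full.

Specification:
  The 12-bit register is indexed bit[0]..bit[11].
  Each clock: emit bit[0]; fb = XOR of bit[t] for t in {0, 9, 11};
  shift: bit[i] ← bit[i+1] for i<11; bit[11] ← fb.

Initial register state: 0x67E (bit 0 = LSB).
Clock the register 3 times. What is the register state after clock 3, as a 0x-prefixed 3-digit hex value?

reg_0 = 0x67E
clock 1: out=0, reg = 0xB3F
clock 2: out=1, reg = 0xD9F
clock 3: out=1, reg = 0x6CF

0x6CF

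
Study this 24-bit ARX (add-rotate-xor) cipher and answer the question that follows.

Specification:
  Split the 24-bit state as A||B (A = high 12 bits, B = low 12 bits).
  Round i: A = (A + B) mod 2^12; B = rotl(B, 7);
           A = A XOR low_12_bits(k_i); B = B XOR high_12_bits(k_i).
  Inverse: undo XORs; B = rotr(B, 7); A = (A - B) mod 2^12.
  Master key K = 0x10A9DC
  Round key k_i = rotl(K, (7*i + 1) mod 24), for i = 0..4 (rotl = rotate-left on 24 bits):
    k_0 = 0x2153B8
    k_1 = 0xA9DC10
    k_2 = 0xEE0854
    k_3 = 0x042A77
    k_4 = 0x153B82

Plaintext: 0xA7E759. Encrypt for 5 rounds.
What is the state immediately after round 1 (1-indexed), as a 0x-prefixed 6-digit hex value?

s_0 = plaintext = 0xA7E759
s_1 = Round(s_0, k_0) = 0x26FEAF
s_2 = Round(s_1, k_1) = 0xD0ED68
s_3 = Round(s_2, k_2) = 0x222A8B
s_4 = Round(s_3, k_3) = 0x6DA596
s_5 = Round(s_4, k_4) = 0x7F2A7F

0x26FEAF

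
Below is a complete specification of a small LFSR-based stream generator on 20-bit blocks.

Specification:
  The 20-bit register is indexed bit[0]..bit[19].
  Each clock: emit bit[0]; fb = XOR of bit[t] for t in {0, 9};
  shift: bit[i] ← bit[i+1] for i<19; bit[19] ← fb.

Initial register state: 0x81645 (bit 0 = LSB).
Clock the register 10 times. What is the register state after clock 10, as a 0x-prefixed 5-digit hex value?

reg_0 = 0x81645
clock 1: out=1, reg = 0x40B22
clock 2: out=0, reg = 0xA0591
clock 3: out=1, reg = 0xD02C8
clock 4: out=0, reg = 0xE8164
clock 5: out=0, reg = 0x740B2
clock 6: out=0, reg = 0x3A059
clock 7: out=1, reg = 0x9D02C
clock 8: out=0, reg = 0x4E816
clock 9: out=0, reg = 0x2740B
clock 10: out=1, reg = 0x93A05

0x93A05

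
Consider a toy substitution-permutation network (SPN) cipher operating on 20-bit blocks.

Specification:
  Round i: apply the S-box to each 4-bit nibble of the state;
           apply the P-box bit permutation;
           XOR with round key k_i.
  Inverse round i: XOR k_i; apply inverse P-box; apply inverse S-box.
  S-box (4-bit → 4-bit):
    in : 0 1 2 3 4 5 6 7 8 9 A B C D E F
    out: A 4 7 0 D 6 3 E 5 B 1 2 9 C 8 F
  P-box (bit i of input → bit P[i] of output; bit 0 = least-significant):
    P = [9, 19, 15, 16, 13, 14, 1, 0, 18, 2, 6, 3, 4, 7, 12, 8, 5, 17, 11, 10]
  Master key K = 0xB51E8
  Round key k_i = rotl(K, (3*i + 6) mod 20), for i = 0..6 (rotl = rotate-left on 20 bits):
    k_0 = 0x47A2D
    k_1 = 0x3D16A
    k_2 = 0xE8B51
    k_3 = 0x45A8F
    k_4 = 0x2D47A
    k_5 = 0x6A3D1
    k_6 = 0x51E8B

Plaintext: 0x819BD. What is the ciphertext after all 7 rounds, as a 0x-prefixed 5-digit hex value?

s_0 = plaintext = 0x819BD
s_1 = Round(s_0, k_0) = 0x1A201
s_2 = Round(s_1, k_1) = 0x7193F
s_3 = Round(s_2, k_2) = 0x1155D
s_4 = Round(s_3, k_3) = 0x582C9
s_5 = Round(s_4, k_4) = 0xDEE2F
s_6 = Round(s_5, k_5) = 0xF4CDB
s_7 = Round(s_6, k_6) = 0xB03B0

0xB03B0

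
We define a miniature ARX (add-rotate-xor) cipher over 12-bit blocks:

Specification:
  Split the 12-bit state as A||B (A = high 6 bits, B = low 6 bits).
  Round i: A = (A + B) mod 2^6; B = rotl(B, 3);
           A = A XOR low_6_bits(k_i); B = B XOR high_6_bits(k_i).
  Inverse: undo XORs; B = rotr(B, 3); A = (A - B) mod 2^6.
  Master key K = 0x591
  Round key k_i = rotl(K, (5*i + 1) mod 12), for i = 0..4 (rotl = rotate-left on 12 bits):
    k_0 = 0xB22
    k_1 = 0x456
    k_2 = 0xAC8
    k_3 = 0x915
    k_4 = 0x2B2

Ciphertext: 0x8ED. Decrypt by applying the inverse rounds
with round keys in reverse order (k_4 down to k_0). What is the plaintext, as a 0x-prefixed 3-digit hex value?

s_0 = ciphertext = 0x8ED
s_1 = InvRound(s_0, k_4) = 0x57C
s_2 = InvRound(s_1, k_3) = 0xF43
s_3 = InvRound(s_2, k_2) = 0xC05
s_4 = InvRound(s_3, k_1) = 0x122
s_5 = InvRound(s_4, k_0) = 0xD71

0xD71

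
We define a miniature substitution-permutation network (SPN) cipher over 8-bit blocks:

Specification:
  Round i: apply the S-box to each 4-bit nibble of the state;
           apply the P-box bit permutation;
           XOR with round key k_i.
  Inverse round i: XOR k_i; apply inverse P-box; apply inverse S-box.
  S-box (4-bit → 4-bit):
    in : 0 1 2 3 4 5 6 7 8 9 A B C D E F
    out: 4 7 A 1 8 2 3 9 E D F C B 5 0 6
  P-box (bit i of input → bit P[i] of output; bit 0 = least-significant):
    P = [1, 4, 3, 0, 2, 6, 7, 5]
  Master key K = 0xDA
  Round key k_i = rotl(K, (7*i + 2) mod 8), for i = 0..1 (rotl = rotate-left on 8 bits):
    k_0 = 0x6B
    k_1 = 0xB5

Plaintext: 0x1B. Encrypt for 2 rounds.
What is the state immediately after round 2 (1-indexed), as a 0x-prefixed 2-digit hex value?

s_0 = plaintext = 0x1B
s_1 = Round(s_0, k_0) = 0xA6
s_2 = Round(s_1, k_1) = 0x43

0x43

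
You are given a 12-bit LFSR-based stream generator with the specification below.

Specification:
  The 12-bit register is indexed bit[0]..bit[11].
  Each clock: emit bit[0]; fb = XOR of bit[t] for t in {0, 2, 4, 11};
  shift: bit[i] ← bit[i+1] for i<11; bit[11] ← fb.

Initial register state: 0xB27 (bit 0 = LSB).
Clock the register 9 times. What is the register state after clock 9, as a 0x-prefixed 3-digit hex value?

0xE5D

reg_0 = 0xB27
clock 1: out=1, reg = 0xD93
clock 2: out=1, reg = 0xEC9
clock 3: out=1, reg = 0x764
clock 4: out=0, reg = 0xBB2
clock 5: out=0, reg = 0x5D9
clock 6: out=1, reg = 0x2EC
clock 7: out=0, reg = 0x976
clock 8: out=0, reg = 0xCBB
clock 9: out=1, reg = 0xE5D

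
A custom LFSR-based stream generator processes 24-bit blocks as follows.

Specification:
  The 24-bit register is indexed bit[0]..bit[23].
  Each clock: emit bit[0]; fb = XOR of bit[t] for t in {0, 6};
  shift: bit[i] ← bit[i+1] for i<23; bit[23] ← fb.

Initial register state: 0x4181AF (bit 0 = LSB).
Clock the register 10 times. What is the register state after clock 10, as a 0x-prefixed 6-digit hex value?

reg_0 = 0x4181AF
clock 1: out=1, reg = 0xA0C0D7
clock 2: out=1, reg = 0x50606B
clock 3: out=1, reg = 0x283035
clock 4: out=1, reg = 0x94181A
clock 5: out=0, reg = 0x4A0C0D
clock 6: out=1, reg = 0xA50606
clock 7: out=0, reg = 0x528303
clock 8: out=1, reg = 0xA94181
clock 9: out=1, reg = 0xD4A0C0
clock 10: out=0, reg = 0xEA5060

0xEA5060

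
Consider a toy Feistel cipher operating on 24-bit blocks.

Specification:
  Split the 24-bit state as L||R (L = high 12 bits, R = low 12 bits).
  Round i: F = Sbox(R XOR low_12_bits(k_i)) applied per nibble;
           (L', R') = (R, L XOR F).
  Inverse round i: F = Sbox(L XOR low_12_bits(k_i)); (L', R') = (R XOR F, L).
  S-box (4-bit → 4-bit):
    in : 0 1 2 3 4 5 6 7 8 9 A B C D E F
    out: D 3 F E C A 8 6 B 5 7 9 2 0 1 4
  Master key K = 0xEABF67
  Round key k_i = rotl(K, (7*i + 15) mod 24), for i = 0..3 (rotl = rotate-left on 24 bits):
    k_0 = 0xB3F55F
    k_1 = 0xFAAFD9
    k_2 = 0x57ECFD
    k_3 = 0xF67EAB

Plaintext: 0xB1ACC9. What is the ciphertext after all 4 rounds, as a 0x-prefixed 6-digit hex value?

0x0C2E15

s_0 = plaintext = 0xB1ACC9
s_1 = Round(s_0, k_0) = 0xCC9E42
s_2 = Round(s_1, k_1) = 0xE42F90
s_3 = Round(s_2, k_2) = 0xF900C2
s_4 = Round(s_3, k_3) = 0x0C2E15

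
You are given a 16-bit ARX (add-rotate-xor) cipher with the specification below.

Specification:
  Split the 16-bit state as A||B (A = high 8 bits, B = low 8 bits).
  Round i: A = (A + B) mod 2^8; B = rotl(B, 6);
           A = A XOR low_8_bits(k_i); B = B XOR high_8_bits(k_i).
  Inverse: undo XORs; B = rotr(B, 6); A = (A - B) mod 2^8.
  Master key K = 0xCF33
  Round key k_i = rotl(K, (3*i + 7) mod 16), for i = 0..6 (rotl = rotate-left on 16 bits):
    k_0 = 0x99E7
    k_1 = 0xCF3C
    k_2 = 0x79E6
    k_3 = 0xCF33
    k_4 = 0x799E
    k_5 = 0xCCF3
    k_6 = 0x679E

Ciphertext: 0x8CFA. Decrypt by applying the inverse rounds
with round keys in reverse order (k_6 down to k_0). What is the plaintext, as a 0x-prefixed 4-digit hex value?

0x6D45

s_0 = ciphertext = 0x8CFA
s_1 = InvRound(s_0, k_6) = 0x9C76
s_2 = InvRound(s_1, k_5) = 0x85EA
s_3 = InvRound(s_2, k_4) = 0xCD4E
s_4 = InvRound(s_3, k_3) = 0xF806
s_5 = InvRound(s_4, k_2) = 0x21FD
s_6 = InvRound(s_5, k_1) = 0x55C8
s_7 = InvRound(s_6, k_0) = 0x6D45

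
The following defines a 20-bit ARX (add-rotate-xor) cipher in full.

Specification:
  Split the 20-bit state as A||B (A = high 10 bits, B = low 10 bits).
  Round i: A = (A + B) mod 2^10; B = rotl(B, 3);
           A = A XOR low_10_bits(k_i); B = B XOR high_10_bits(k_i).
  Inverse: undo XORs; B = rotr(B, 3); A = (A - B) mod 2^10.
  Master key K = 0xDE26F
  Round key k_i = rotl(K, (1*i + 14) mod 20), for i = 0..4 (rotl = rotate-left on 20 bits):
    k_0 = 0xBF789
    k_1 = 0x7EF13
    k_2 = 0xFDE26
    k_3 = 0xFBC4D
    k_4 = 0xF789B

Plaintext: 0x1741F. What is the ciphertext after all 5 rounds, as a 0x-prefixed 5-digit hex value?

0xA5FB5

s_0 = plaintext = 0x1741F
s_1 = Round(s_0, k_0) = 0xFD605
s_2 = Round(s_1, k_1) = 0xBA5D7
s_3 = Round(s_2, k_2) = 0xB994C
s_4 = Round(s_3, k_3) = 0x1FD8D
s_5 = Round(s_4, k_4) = 0xA5FB5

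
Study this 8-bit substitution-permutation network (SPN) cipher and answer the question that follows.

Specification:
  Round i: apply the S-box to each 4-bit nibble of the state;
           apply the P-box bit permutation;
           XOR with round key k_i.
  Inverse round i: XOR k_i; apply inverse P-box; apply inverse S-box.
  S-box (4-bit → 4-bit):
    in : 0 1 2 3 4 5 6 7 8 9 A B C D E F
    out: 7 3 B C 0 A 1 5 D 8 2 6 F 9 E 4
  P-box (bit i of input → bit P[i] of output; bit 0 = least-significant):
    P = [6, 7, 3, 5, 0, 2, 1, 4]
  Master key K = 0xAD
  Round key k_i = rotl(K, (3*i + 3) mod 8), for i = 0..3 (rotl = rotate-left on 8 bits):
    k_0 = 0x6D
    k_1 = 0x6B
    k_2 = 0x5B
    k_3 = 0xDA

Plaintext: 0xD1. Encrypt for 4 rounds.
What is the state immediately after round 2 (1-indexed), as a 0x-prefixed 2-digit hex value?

s_0 = plaintext = 0xD1
s_1 = Round(s_0, k_0) = 0xBC
s_2 = Round(s_1, k_1) = 0x85
s_3 = Round(s_2, k_2) = 0xE8
s_4 = Round(s_3, k_3) = 0xA4

0x85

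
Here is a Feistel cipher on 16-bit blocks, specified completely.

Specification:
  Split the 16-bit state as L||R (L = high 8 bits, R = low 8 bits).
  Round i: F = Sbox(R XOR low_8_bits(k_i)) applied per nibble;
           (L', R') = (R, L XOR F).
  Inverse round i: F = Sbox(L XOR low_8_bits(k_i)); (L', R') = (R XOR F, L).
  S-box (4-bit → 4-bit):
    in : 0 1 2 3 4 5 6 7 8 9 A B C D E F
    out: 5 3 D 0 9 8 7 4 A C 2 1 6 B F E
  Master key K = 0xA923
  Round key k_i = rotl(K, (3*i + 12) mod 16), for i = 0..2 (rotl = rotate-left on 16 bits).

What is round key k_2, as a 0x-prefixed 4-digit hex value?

0xA48E

K = 0xA923
k_0 = rotl(K, (3*0+12) mod 16) = rotl(K, 12) = 0x3A92
k_1 = rotl(K, (3*1+12) mod 16) = rotl(K, 15) = 0xD491
k_2 = rotl(K, (3*2+12) mod 16) = rotl(K, 2) = 0xA48E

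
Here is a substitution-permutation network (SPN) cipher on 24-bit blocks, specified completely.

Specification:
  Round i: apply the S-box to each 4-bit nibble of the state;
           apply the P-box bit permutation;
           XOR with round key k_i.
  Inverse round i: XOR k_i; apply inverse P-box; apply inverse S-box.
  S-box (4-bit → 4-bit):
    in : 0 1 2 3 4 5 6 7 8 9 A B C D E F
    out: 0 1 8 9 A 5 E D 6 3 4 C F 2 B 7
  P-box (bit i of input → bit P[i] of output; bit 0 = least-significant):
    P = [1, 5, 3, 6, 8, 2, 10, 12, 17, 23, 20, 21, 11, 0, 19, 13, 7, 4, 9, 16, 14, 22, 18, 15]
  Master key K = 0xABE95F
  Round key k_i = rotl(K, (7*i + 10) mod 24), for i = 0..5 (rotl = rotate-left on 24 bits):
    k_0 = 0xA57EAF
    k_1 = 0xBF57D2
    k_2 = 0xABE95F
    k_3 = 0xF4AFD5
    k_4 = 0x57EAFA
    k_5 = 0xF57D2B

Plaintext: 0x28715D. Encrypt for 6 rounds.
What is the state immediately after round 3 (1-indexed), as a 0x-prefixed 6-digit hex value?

0x0775EB

s_0 = plaintext = 0x28715D
s_1 = Round(s_0, k_0) = 0xAFD19F
s_2 = Round(s_1, k_1) = 0xB9546D
s_3 = Round(s_2, k_2) = 0x0775EB
s_4 = Round(s_3, k_3) = 0xEF9419
s_5 = Round(s_4, k_4) = 0xB72149
s_6 = Round(s_5, k_5) = 0xF2CF8D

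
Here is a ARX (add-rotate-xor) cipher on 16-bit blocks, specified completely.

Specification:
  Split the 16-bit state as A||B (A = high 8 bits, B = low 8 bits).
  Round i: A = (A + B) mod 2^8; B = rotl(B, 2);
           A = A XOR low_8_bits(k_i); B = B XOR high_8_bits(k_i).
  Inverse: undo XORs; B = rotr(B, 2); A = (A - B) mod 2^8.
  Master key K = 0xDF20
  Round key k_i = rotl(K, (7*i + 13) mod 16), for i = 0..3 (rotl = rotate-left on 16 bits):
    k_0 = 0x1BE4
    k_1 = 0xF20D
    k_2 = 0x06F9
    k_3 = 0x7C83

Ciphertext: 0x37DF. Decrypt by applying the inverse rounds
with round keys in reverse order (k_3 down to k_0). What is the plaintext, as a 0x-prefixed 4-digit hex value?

0x6F52

s_0 = ciphertext = 0x37DF
s_1 = InvRound(s_0, k_3) = 0xCCE8
s_2 = InvRound(s_1, k_2) = 0x7ABB
s_3 = InvRound(s_2, k_1) = 0x2552
s_4 = InvRound(s_3, k_0) = 0x6F52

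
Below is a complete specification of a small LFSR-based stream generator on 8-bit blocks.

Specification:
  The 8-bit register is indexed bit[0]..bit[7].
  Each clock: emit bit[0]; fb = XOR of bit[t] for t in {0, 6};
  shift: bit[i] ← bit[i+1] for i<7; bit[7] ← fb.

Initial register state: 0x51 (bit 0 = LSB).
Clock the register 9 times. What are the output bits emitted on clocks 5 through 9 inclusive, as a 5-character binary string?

10100

reg_0 = 0x51
clock 1: out=1, reg = 0x28
clock 2: out=0, reg = 0x14
clock 3: out=0, reg = 0x0A
clock 4: out=0, reg = 0x05
clock 5: out=1, reg = 0x82
clock 6: out=0, reg = 0x41
clock 7: out=1, reg = 0x20
clock 8: out=0, reg = 0x10
clock 9: out=0, reg = 0x08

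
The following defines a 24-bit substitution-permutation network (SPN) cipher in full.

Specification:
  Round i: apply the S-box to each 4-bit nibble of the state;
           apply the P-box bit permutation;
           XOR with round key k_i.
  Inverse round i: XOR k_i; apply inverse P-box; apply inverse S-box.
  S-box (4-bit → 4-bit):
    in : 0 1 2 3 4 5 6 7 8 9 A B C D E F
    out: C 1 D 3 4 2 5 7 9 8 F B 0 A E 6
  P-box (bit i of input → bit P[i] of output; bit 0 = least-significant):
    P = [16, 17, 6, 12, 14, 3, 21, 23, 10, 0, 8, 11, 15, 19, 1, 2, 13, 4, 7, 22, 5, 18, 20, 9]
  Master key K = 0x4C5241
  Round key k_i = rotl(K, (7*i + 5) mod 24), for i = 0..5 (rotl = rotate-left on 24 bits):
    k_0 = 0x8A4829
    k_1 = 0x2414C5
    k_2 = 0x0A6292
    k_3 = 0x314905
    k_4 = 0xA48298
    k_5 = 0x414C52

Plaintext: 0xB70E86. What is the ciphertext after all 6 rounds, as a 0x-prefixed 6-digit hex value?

s_0 = plaintext = 0xB70E86
s_1 = Round(s_0, k_0) = 0x0F23DE
s_2 = Round(s_1, k_1) = 0xB6821A
s_3 = Round(s_2, k_2) = 0x0D9D76
s_4 = Round(s_3, k_3) = 0x400358
s_5 = Round(s_4, k_4) = 0xF59617
s_6 = Round(s_5, k_5) = 0x560906

0x560906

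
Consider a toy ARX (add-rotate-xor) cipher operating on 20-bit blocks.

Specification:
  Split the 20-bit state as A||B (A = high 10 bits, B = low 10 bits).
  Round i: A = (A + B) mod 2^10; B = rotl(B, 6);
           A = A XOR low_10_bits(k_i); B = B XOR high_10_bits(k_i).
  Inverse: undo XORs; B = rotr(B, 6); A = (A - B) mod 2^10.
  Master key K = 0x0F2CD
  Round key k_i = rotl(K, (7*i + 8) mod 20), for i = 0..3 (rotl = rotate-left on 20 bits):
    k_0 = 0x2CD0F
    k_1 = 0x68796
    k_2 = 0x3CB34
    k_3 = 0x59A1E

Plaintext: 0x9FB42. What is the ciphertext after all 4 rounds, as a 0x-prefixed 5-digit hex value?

s_0 = plaintext = 0x9FB42
s_1 = Round(s_0, k_0) = 0x33C07
s_2 = Round(s_1, k_1) = 0xD0061
s_3 = Round(s_2, k_2) = 0x254B4
s_4 = Round(s_3, k_3) = 0xD5C6D

0xD5C6D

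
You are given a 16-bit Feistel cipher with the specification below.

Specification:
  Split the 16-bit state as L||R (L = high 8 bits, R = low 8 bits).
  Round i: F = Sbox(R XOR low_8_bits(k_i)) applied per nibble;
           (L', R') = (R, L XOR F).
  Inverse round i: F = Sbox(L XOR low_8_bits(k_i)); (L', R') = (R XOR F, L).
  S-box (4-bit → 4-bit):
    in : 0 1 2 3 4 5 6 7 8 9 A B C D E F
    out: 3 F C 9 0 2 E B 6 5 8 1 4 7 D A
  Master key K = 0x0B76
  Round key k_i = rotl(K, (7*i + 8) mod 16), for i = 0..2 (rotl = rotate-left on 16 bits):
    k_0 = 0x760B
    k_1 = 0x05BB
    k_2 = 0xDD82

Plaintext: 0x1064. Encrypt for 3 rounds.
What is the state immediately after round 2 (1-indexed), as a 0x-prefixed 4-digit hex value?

0xFA6B

s_0 = plaintext = 0x1064
s_1 = Round(s_0, k_0) = 0x64FA
s_2 = Round(s_1, k_1) = 0xFA6B
s_3 = Round(s_2, k_2) = 0x6B2F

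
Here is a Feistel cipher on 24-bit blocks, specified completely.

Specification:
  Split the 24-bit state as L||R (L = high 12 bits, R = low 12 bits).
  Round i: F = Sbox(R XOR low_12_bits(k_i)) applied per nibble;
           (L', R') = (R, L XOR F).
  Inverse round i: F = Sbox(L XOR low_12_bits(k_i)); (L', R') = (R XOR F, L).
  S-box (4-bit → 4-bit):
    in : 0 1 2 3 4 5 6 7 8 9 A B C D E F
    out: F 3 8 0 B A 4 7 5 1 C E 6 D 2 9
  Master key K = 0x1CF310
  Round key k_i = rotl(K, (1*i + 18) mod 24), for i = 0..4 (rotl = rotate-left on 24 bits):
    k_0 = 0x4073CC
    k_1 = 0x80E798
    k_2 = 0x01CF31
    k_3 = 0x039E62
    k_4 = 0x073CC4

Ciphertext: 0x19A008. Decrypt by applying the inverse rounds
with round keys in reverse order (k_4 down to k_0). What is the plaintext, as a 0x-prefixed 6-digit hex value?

s_0 = ciphertext = 0x19A008
s_1 = InvRound(s_0, k_4) = 0xDAA19A
s_2 = InvRound(s_1, k_3) = 0x1FFDAA
s_3 = InvRound(s_2, k_2) = 0xFC81FF
s_4 = InvRound(s_3, k_1) = 0x450FC8
s_5 = InvRound(s_4, k_0) = 0x8DE450

0x8DE450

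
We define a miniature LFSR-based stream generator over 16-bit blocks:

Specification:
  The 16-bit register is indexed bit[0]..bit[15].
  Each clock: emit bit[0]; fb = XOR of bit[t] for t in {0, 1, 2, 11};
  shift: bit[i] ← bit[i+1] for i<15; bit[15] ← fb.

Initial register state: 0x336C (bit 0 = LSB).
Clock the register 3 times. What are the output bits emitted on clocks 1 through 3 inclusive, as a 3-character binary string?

001

reg_0 = 0x336C
clock 1: out=0, reg = 0x99B6
clock 2: out=0, reg = 0xCCDB
clock 3: out=1, reg = 0xE66D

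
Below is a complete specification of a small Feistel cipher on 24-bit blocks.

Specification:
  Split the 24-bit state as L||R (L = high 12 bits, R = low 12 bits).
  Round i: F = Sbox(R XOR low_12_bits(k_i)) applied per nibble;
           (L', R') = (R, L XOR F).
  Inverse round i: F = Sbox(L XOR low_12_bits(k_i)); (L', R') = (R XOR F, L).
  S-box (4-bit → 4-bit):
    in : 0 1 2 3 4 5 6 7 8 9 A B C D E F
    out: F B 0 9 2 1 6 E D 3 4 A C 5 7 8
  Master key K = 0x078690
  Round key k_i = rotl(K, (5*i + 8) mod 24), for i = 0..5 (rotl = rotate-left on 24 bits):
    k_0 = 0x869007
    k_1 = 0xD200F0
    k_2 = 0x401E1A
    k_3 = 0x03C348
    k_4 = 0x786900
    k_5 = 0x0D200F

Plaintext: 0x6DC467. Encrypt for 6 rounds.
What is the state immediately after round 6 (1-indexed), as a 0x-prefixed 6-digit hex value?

s_0 = plaintext = 0x6DC467
s_1 = Round(s_0, k_0) = 0x4674B3
s_2 = Round(s_1, k_1) = 0x4B364E
s_3 = Round(s_2, k_2) = 0x64E9A1
s_4 = Round(s_3, k_3) = 0x9A123D
s_5 = Round(s_4, k_4) = 0x23D334
s_6 = Round(s_5, k_5) = 0x334BA7

0x334BA7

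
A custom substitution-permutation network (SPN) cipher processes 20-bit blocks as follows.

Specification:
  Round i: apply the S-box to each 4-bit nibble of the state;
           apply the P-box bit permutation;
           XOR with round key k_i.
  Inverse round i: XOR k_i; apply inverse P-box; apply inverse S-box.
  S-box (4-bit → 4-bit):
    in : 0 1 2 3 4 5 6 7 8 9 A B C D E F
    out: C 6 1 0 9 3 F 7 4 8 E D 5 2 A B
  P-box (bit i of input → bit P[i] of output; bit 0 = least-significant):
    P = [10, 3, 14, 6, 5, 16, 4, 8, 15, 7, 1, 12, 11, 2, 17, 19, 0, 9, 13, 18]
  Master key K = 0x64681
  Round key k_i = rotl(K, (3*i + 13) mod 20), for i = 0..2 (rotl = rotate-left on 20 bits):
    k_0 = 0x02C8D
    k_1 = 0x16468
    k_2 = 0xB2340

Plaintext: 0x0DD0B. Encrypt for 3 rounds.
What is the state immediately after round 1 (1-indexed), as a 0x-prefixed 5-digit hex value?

0x44959

s_0 = plaintext = 0x0DD0B
s_1 = Round(s_0, k_0) = 0x44959
s_2 = Round(s_1, k_1) = 0xC7C09
s_3 = Round(s_2, k_2) = 0x98A17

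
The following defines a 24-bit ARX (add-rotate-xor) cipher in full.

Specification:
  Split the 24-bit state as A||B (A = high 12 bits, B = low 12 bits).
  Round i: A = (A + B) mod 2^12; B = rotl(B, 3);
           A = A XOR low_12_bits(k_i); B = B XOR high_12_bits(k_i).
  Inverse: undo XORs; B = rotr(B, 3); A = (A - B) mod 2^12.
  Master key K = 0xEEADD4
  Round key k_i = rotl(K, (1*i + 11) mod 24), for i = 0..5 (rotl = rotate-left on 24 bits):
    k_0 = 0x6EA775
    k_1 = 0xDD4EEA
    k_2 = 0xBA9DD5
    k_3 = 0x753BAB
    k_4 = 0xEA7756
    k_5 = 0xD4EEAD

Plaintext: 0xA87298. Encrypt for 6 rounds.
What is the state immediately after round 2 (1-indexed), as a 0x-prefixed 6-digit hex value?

s_0 = plaintext = 0xA87298
s_1 = Round(s_0, k_0) = 0xA6A22B
s_2 = Round(s_1, k_1) = 0x27FC8D
s_3 = Round(s_2, k_2) = 0x2D9FC7
s_4 = Round(s_3, k_3) = 0x90B96C
s_5 = Round(s_4, k_4) = 0x5215C3
s_6 = Round(s_5, k_5) = 0x449354

0x27FC8D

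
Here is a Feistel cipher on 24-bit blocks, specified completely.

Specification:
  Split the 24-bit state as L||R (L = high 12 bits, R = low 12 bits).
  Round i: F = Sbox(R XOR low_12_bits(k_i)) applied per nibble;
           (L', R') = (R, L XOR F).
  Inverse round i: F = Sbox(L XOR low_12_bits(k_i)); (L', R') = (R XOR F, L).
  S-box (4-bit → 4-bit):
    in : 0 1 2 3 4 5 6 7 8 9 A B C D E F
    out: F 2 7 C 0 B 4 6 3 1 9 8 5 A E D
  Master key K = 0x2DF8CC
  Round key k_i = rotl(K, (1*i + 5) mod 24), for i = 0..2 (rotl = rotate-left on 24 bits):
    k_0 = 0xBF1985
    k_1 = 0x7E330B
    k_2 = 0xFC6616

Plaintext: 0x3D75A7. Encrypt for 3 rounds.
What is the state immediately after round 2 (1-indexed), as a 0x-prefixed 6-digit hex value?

s_0 = plaintext = 0x3D75A7
s_1 = Round(s_0, k_0) = 0x5A76A0
s_2 = Round(s_1, k_1) = 0x6A0E3F
s_3 = Round(s_2, k_2) = 0xE3F5D1

0x6A0E3F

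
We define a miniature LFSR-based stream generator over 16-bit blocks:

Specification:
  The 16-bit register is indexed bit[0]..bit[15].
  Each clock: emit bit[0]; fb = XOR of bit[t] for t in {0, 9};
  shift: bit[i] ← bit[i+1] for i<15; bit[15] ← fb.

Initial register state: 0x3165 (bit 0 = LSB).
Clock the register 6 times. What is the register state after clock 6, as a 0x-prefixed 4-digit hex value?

0xF4C5

reg_0 = 0x3165
clock 1: out=1, reg = 0x98B2
clock 2: out=0, reg = 0x4C59
clock 3: out=1, reg = 0xA62C
clock 4: out=0, reg = 0xD316
clock 5: out=0, reg = 0xE98B
clock 6: out=1, reg = 0xF4C5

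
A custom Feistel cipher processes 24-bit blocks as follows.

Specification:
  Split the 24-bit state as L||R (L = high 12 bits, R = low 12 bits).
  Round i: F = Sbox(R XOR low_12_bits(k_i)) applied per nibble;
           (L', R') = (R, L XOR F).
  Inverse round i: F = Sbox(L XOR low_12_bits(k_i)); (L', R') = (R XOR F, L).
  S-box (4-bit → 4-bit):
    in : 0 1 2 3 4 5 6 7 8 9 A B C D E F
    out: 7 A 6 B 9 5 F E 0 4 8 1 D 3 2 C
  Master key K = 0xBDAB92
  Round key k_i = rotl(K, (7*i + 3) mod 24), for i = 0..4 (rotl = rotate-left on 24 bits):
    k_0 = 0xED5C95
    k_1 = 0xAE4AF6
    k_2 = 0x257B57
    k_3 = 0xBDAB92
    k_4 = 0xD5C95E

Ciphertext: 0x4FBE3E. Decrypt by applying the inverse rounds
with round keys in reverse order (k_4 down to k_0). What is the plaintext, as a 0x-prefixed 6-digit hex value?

s_0 = ciphertext = 0x4FBE3E
s_1 = InvRound(s_0, k_4) = 0xDBB4FB
s_2 = InvRound(s_1, k_3) = 0xB9FDBB
s_3 = InvRound(s_2, k_2) = 0xA6BB9F
s_4 = InvRound(s_3, k_1) = 0xCDCA6B
s_5 = InvRound(s_4, k_0) = 0xDFFCDC

0xDFFCDC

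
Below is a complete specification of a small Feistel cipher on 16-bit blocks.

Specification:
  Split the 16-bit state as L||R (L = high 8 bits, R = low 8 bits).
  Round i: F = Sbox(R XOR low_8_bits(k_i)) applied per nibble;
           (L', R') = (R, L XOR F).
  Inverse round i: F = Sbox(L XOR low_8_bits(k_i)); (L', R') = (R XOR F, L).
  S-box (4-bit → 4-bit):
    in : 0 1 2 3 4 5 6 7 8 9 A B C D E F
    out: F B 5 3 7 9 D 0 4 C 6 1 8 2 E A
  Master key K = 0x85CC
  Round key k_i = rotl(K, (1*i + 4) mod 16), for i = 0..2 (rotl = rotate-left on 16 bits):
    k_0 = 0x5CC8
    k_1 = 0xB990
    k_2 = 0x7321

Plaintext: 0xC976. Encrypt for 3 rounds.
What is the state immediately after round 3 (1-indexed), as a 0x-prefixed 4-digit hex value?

s_0 = plaintext = 0xC976
s_1 = Round(s_0, k_0) = 0x76D7
s_2 = Round(s_1, k_1) = 0xD706
s_3 = Round(s_2, k_2) = 0x0687

0x0687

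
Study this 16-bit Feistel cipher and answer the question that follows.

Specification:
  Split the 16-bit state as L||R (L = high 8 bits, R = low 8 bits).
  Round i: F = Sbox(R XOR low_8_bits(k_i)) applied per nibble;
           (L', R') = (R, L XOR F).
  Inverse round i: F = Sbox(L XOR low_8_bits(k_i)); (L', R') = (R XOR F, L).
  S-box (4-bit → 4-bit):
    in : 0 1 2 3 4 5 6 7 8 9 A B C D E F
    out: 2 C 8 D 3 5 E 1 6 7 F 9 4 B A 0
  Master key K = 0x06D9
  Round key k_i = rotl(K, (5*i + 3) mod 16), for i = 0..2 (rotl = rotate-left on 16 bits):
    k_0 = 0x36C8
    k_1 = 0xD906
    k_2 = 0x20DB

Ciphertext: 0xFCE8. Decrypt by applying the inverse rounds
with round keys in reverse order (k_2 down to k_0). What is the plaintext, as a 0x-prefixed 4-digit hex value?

s_0 = ciphertext = 0xFCE8
s_1 = InvRound(s_0, k_2) = 0x69FC
s_2 = InvRound(s_1, k_1) = 0x1C69
s_3 = InvRound(s_2, k_0) = 0xDA1C

0xDA1C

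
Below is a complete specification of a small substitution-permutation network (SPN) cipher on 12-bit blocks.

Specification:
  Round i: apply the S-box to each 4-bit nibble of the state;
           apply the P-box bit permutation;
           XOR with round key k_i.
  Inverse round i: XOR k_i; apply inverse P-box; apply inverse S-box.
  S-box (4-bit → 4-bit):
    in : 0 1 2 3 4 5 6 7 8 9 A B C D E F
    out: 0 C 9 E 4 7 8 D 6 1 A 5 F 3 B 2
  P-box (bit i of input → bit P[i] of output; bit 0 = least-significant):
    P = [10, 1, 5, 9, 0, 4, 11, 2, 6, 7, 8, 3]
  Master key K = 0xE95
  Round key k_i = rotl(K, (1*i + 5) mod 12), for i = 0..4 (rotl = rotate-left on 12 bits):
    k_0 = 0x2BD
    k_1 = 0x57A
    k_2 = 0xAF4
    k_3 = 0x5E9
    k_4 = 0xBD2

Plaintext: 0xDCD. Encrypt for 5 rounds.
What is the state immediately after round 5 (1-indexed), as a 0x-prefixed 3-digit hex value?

s_0 = plaintext = 0xDCD
s_1 = Round(s_0, k_0) = 0xE6A
s_2 = Round(s_1, k_1) = 0x7B4
s_3 = Round(s_2, k_2) = 0x39D
s_4 = Round(s_3, k_3) = 0x062
s_5 = Round(s_4, k_4) = 0xDD6

0xDD6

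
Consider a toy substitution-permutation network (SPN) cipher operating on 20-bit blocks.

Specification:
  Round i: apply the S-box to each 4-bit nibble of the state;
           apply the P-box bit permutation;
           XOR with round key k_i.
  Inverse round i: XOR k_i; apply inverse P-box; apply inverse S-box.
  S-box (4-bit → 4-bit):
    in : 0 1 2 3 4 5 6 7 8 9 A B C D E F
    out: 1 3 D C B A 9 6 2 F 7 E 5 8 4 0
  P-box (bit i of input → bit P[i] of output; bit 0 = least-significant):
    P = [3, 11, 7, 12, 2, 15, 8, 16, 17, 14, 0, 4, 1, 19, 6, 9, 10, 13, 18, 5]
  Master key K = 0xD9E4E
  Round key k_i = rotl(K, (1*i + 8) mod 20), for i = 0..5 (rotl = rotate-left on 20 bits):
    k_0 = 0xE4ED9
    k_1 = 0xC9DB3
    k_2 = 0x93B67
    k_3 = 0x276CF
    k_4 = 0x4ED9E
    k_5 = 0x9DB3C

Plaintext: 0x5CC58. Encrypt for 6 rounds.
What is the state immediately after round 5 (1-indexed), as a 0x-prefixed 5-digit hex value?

s_0 = plaintext = 0x5CC58
s_1 = Round(s_0, k_0) = 0xDE6BA
s_2 = Round(s_1, k_1) = 0xF144B
s_3 = Round(s_2, k_2) = 0x2E3F1
s_4 = Round(s_3, k_3) = 0x67AB6
s_5 = Round(s_4, k_4) = 0xF38F7
s_6 = Round(s_5, k_5) = 0x991FC

0xF38F7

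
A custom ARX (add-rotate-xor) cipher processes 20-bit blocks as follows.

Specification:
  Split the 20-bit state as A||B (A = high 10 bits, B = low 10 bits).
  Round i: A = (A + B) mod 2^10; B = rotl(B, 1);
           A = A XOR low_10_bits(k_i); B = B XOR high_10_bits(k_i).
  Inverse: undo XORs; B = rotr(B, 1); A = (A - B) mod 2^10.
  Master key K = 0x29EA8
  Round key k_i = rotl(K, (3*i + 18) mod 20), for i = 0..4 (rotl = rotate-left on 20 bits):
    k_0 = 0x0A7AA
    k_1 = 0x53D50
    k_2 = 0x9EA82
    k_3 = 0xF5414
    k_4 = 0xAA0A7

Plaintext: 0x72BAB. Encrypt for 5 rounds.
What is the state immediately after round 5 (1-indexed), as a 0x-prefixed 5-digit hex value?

0xE517E

s_0 = plaintext = 0x72BAB
s_1 = Round(s_0, k_0) = 0xB7F7E
s_2 = Round(s_1, k_1) = 0xC37B2
s_3 = Round(s_2, k_2) = 0x0F51F
s_4 = Round(s_3, k_3) = 0x521EB
s_5 = Round(s_4, k_4) = 0xE517E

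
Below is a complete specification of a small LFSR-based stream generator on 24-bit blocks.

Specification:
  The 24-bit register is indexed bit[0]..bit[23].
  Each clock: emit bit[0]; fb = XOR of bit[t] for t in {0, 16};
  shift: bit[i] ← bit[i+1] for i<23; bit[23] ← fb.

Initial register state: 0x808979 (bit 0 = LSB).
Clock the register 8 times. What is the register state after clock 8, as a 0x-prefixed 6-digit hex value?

reg_0 = 0x808979
clock 1: out=1, reg = 0xC044BC
clock 2: out=0, reg = 0x60225E
clock 3: out=0, reg = 0x30112F
clock 4: out=1, reg = 0x980897
clock 5: out=1, reg = 0xCC044B
clock 6: out=1, reg = 0xE60225
clock 7: out=1, reg = 0xF30112
clock 8: out=0, reg = 0xF98089

0xF98089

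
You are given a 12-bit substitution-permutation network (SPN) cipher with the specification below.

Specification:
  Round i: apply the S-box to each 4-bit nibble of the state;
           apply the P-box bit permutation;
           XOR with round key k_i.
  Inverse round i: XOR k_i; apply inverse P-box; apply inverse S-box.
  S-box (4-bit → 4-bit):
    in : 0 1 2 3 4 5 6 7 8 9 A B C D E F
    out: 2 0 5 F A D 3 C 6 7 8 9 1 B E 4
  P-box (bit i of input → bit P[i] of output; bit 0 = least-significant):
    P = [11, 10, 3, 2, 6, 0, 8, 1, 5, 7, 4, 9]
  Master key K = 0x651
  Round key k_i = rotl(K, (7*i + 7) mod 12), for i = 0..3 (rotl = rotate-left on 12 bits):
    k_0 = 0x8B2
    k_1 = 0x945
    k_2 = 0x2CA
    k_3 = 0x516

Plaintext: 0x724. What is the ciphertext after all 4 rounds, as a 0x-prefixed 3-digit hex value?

s_0 = plaintext = 0x724
s_1 = Round(s_0, k_0) = 0xFE6
s_2 = Round(s_1, k_1) = 0x456
s_3 = Round(s_2, k_2) = 0xD08
s_4 = Round(s_3, k_3) = 0x3BF

0x3BF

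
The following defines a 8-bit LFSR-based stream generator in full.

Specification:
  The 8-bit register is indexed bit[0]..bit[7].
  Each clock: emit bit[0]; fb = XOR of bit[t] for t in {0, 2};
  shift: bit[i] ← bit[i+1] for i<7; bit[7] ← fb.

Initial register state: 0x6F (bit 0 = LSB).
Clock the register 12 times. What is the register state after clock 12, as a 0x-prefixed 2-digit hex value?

reg_0 = 0x6F
clock 1: out=1, reg = 0x37
clock 2: out=1, reg = 0x1B
clock 3: out=1, reg = 0x8D
clock 4: out=1, reg = 0x46
clock 5: out=0, reg = 0xA3
clock 6: out=1, reg = 0xD1
clock 7: out=1, reg = 0xE8
clock 8: out=0, reg = 0x74
clock 9: out=0, reg = 0xBA
clock 10: out=0, reg = 0x5D
clock 11: out=1, reg = 0x2E
clock 12: out=0, reg = 0x97

0x97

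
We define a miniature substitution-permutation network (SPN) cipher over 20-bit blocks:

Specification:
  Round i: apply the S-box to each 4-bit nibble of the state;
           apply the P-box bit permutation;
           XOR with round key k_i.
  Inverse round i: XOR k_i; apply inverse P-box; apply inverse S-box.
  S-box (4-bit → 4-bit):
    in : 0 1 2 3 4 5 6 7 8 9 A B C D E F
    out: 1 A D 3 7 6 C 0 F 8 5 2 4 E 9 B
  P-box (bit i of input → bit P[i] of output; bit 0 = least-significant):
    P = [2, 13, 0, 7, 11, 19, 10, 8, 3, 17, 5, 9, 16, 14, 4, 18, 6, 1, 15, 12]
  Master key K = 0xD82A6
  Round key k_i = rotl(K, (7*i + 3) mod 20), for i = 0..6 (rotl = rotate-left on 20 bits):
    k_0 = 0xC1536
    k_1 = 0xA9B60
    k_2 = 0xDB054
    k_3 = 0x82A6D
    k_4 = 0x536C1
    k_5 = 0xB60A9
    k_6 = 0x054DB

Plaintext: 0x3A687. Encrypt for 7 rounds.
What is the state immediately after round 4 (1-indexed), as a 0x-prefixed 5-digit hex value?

0x1AF4B

s_0 = plaintext = 0x3A687
s_1 = Round(s_0, k_0) = 0x51A44
s_2 = Round(s_1, k_1) = 0x6774F
s_3 = Round(s_2, k_2) = 0x50CD0
s_4 = Round(s_3, k_3) = 0x1AF4B
s_5 = Round(s_4, k_4) = 0xE08DB
s_6 = Round(s_5, k_5) = 0x057C1
s_7 = Round(s_6, k_6) = 0x0300B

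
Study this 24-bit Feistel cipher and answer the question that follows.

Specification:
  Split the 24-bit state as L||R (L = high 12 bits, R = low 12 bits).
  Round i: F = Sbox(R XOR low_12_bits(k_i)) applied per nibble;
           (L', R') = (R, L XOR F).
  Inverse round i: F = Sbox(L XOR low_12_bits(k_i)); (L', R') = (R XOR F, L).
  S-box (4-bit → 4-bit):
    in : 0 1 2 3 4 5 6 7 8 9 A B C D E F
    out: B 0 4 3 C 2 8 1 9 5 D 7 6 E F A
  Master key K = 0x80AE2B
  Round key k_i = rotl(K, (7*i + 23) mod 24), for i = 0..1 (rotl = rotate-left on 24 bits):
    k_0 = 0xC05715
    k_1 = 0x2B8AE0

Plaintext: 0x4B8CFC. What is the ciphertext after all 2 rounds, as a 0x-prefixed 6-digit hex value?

0x34D922

s_0 = plaintext = 0x4B8CFC
s_1 = Round(s_0, k_0) = 0xCFC34D
s_2 = Round(s_1, k_1) = 0x34D922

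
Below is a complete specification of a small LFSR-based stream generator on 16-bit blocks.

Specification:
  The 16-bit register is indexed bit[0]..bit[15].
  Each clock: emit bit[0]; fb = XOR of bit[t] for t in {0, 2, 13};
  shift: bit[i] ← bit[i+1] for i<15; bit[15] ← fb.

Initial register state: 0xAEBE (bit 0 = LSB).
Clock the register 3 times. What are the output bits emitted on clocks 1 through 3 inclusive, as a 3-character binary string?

reg_0 = 0xAEBE
clock 1: out=0, reg = 0x575F
clock 2: out=1, reg = 0x2BAF
clock 3: out=1, reg = 0x95D7

011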